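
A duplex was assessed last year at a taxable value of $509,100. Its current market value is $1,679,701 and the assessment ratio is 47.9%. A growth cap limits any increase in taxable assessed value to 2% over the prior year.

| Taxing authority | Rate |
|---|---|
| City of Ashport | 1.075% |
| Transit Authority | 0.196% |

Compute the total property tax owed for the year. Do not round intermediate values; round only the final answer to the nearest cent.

$6,600.07

Uncapped assessed value = $1,679,701 × 0.479 = $804,576.779
Cap limit = $509,100 × 1.02 = $519,282
Taxable assessed value = min($804,576.779, $519,282) = $519,282 (cap binds)
City of Ashport: $519,282 × 0.01075 = $5,582.2815
Transit Authority: $519,282 × 0.00196 = $1,017.79272
Total = $6,600.07422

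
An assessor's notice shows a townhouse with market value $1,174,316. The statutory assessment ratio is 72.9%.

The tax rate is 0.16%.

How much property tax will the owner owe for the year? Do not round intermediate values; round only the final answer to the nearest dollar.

Assessed value = $1,174,316 × 0.729 = $856,076.364
Tax = $856,076.364 × 0.0016 = $1,369.7221824

$1,370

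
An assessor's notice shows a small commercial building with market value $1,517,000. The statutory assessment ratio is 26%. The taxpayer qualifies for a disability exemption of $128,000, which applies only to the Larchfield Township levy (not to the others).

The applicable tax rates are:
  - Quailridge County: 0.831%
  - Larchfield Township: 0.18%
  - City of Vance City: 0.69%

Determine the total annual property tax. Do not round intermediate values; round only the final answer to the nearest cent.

$6,478.68

Assessed value = $1,517,000 × 0.26 = $394,420
Quailridge County: $394,420 × 0.00831 = $3,277.6302
Larchfield Township: ($394,420 − $128,000) × 0.0018 = $266,420 × 0.0018 = $479.556
City of Vance City: $394,420 × 0.0069 = $2,721.498
Total = $6,478.6842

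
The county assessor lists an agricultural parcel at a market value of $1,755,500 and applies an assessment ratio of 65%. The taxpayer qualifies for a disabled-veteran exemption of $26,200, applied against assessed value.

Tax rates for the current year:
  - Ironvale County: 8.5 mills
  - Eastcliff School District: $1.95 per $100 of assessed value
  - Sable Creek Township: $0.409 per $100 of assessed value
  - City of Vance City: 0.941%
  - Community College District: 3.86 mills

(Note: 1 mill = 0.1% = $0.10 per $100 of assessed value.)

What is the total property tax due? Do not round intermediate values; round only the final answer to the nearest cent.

Assessed value = $1,755,500 × 0.65 = $1,141,075
Taxable value = $1,141,075 − $26,200 = $1,114,875
Ironvale County: $1,114,875 × 0.0085 = $9,476.4375
Eastcliff School District: $1,114,875 × 0.0195 = $21,740.0625
Sable Creek Township: $1,114,875 × 0.00409 = $4,559.83875
City of Vance City: $1,114,875 × 0.00941 = $10,490.97375
Community College District: $1,114,875 × 0.00386 = $4,303.4175
Total = $50,570.73

$50,570.73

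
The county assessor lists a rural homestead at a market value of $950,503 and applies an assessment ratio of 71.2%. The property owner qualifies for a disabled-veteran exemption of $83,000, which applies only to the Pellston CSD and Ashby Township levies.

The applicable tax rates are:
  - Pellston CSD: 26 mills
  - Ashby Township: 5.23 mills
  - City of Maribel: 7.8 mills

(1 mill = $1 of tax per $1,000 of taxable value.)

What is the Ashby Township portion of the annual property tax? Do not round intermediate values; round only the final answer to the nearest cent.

$3,105.36

Assessed value = $950,503 × 0.712 = $676,758.136
Ashby Township taxable value = $676,758.136 − $83,000 = $593,758.136
Ashby Township levy = $593,758.136 × 0.00523 = $3,105.35505128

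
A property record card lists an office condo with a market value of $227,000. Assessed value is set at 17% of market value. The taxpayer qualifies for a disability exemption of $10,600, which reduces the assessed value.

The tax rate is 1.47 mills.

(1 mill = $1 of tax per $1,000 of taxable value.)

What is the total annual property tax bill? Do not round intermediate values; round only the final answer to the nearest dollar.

$41

Assessed value = $227,000 × 0.17 = $38,590
Taxable value = $38,590 − $10,600 = $27,990
Tax = $27,990 × 0.00147 = $41.1453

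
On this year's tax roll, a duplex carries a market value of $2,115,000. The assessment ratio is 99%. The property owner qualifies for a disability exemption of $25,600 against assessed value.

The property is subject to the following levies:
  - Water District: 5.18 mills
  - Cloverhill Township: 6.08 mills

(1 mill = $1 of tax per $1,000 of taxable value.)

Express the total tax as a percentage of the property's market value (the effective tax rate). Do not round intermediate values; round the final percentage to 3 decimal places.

1.101%

Assessed value = $2,115,000 × 0.99 = $2,093,850
Taxable value = $2,093,850 − $25,600 = $2,068,250
Water District: $2,068,250 × 0.00518 = $10,713.535
Cloverhill Township: $2,068,250 × 0.00608 = $12,574.96
Total tax = $23,288.495
Effective rate = $23,288.495 ÷ $2,115,000 = 1.101% of market value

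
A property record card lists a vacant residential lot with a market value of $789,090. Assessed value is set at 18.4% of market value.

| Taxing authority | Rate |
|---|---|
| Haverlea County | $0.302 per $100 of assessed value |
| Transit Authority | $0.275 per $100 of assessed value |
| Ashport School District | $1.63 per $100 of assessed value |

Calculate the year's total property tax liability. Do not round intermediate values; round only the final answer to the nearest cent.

Assessed value = $789,090 × 0.184 = $145,192.56
Haverlea County: $145,192.56 × 0.00302 = $438.4815312
Transit Authority: $145,192.56 × 0.00275 = $399.27954
Ashport School District: $145,192.56 × 0.0163 = $2,366.638728
Total = $438.4815312 + $399.27954 + $2,366.638728 = $3,204.3997992

$3,204.40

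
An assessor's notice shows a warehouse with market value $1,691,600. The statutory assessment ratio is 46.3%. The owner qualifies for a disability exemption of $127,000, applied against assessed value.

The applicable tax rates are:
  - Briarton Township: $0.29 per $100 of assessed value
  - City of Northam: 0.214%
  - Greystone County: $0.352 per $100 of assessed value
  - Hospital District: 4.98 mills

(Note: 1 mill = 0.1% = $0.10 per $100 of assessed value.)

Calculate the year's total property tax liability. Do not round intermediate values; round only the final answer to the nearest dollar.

$8,885

Assessed value = $1,691,600 × 0.463 = $783,210.8
Taxable value = $783,210.8 − $127,000 = $656,210.8
Briarton Township: $656,210.8 × 0.0029 = $1,903.01132
City of Northam: $656,210.8 × 0.00214 = $1,404.291112
Greystone County: $656,210.8 × 0.00352 = $2,309.862016
Hospital District: $656,210.8 × 0.00498 = $3,267.929784
Total = $8,885.094232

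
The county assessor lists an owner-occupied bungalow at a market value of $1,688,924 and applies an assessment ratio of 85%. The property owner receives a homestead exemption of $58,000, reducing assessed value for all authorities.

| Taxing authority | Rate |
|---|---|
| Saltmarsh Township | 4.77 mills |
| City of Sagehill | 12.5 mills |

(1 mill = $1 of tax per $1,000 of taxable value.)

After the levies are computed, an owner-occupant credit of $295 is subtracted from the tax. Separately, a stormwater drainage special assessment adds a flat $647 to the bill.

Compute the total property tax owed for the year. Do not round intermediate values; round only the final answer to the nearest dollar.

Assessed value = $1,688,924 × 0.85 = $1,435,585.4
Taxable value = $1,435,585.4 − $58,000 = $1,377,585.4
Saltmarsh Township: $1,377,585.4 × 0.00477 = $6,571.082358
City of Sagehill: $1,377,585.4 × 0.0125 = $17,219.8175
Levies subtotal = $23,790.899858
After credit = $23,790.899858 − $295 = $23,495.899858
Total = $23,495.899858 + $647 = $24,142.899858

$24,143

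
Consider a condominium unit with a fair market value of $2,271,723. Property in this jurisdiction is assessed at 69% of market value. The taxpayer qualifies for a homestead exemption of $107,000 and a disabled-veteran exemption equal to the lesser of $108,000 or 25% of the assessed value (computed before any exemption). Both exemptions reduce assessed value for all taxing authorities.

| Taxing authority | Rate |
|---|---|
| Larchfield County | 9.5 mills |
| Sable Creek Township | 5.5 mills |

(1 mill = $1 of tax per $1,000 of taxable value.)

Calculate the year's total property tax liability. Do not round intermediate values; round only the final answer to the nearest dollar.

$20,287

Assessed value = $2,271,723 × 0.69 = $1,567,488.87
Disabled-veteran exemption = min($108,000, 25% × $1,567,488.87) = min($108,000, $391,872.2175) = $108,000 (dollar cap binds)
Taxable value = $1,567,488.87 − $107,000 − $108,000 = $1,352,488.87
Larchfield County: $1,352,488.87 × 0.0095 = $12,848.644265
Sable Creek Township: $1,352,488.87 × 0.0055 = $7,438.688785
Total = $20,287.33305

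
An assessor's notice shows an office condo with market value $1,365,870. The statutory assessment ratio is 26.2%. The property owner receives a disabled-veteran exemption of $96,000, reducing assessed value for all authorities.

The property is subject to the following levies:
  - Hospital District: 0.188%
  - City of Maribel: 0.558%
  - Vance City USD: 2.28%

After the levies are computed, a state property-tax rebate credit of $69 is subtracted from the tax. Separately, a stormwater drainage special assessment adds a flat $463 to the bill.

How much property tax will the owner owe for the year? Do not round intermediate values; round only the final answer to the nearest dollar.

$8,318

Assessed value = $1,365,870 × 0.262 = $357,857.94
Taxable value = $357,857.94 − $96,000 = $261,857.94
Hospital District: $261,857.94 × 0.00188 = $492.2929272
City of Maribel: $261,857.94 × 0.00558 = $1,461.1673052
Vance City USD: $261,857.94 × 0.0228 = $5,970.361032
Levies subtotal = $7,923.8212644
After credit = $7,923.8212644 − $69 = $7,854.8212644
Total = $7,854.8212644 + $463 = $8,317.8212644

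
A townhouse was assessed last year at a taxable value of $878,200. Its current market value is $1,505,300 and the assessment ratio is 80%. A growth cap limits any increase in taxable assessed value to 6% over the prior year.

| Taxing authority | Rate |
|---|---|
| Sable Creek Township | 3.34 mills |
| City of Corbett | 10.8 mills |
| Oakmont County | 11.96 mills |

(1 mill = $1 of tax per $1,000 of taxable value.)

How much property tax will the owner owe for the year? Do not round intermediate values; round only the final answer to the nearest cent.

Uncapped assessed value = $1,505,300 × 0.8 = $1,204,240
Cap limit = $878,200 × 1.06 = $930,892
Taxable assessed value = min($1,204,240, $930,892) = $930,892 (cap binds)
Sable Creek Township: $930,892 × 0.00334 = $3,109.17928
City of Corbett: $930,892 × 0.0108 = $10,053.6336
Oakmont County: $930,892 × 0.01196 = $11,133.46832
Total = $24,296.2812

$24,296.28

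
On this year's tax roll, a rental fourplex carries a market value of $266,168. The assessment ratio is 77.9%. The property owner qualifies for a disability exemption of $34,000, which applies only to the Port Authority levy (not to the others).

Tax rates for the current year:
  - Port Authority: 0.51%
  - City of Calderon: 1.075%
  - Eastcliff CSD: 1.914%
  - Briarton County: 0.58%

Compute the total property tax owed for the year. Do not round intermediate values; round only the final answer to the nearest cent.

Assessed value = $266,168 × 0.779 = $207,344.872
Port Authority: ($207,344.872 − $34,000) × 0.0051 = $173,344.872 × 0.0051 = $884.0588472
City of Calderon: $207,344.872 × 0.01075 = $2,228.957374
Eastcliff CSD: $207,344.872 × 0.01914 = $3,968.58085008
Briarton County: $207,344.872 × 0.0058 = $1,202.6002576
Total = $8,284.19732888

$8,284.20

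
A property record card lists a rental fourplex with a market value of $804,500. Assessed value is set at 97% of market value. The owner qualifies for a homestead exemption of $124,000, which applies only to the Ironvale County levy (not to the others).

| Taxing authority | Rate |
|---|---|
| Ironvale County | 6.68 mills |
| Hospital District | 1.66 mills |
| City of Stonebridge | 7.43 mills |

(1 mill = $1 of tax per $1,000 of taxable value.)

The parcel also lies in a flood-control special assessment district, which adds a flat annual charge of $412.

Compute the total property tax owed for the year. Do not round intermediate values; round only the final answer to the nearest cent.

Assessed value = $804,500 × 0.97 = $780,365
Ironvale County: ($780,365 − $124,000) × 0.00668 = $656,365 × 0.00668 = $4,384.5182
Hospital District: $780,365 × 0.00166 = $1,295.4059
City of Stonebridge: $780,365 × 0.00743 = $5,798.11195
Levies subtotal = $11,478.03605
Total = $11,478.03605 + $412 = $11,890.03605

$11,890.04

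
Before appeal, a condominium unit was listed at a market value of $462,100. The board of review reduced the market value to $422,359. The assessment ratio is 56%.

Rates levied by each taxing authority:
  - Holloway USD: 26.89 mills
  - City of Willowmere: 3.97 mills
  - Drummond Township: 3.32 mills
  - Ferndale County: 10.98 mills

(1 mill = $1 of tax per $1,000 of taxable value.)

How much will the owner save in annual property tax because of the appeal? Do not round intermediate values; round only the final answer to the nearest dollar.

$1,005

Old assessed value = $462,100 × 0.56 = $258,776
New assessed value = $422,359 × 0.56 = $236,521.04
Combined rate = 0.02689 + 0.00397 + 0.00332 + 0.01098 = 0.04516
Old tax = $258,776 × 0.04516 = $11,686.32416
New tax = $236,521.04 × 0.04516 = $10,681.2901664
Reduction = $11,686.32416 − $10,681.2901664 = $1,005.0339936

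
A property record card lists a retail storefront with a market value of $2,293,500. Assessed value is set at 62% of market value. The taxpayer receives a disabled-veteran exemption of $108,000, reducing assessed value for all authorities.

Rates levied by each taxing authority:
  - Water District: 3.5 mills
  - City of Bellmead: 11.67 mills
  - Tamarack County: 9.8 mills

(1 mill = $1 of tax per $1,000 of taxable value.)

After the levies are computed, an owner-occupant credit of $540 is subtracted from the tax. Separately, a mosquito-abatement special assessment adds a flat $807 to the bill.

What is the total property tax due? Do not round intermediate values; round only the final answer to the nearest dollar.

$33,077

Assessed value = $2,293,500 × 0.62 = $1,421,970
Taxable value = $1,421,970 − $108,000 = $1,313,970
Water District: $1,313,970 × 0.0035 = $4,598.895
City of Bellmead: $1,313,970 × 0.01167 = $15,334.0299
Tamarack County: $1,313,970 × 0.0098 = $12,876.906
Levies subtotal = $32,809.8309
After credit = $32,809.8309 − $540 = $32,269.8309
Total = $32,269.8309 + $807 = $33,076.8309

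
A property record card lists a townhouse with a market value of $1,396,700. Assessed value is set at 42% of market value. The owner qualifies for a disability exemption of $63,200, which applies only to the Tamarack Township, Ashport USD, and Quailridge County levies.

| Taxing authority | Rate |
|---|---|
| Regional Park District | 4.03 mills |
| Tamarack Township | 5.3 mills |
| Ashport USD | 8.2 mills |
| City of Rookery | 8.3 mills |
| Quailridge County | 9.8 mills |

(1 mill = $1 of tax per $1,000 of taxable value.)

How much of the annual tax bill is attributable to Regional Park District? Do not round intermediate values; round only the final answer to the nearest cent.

$2,364.05

Assessed value = $1,396,700 × 0.42 = $586,614
Regional Park District taxable value = $586,614 (exemption does not apply)
Regional Park District levy = $586,614 × 0.00403 = $2,364.05442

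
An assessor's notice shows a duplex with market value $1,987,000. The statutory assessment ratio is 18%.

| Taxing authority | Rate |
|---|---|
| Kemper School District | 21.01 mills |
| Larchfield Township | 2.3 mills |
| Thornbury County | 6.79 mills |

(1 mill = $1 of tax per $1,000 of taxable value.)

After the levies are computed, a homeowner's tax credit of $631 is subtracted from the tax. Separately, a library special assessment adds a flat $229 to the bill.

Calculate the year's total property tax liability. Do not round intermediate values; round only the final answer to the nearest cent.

$10,363.57

Assessed value = $1,987,000 × 0.18 = $357,660
Kemper School District: $357,660 × 0.02101 = $7,514.4366
Larchfield Township: $357,660 × 0.0023 = $822.618
Thornbury County: $357,660 × 0.00679 = $2,428.5114
Levies subtotal = $10,765.566
After credit = $10,765.566 − $631 = $10,134.566
Total = $10,134.566 + $229 = $10,363.566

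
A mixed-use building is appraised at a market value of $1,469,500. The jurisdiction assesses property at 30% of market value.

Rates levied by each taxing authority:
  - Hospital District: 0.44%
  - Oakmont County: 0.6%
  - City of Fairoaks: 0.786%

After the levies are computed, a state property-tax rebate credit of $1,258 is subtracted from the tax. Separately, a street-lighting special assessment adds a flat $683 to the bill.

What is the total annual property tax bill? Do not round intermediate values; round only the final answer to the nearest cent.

Assessed value = $1,469,500 × 0.3 = $440,850
Hospital District: $440,850 × 0.0044 = $1,939.74
Oakmont County: $440,850 × 0.006 = $2,645.1
City of Fairoaks: $440,850 × 0.00786 = $3,465.081
Levies subtotal = $8,049.921
After credit = $8,049.921 − $1,258 = $6,791.921
Total = $6,791.921 + $683 = $7,474.921

$7,474.92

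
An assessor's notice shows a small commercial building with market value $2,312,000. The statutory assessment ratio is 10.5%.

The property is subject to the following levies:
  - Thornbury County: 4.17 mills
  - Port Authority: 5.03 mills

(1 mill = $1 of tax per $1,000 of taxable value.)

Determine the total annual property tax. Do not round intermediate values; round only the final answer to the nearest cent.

$2,233.39

Assessed value = $2,312,000 × 0.105 = $242,760
Thornbury County: $242,760 × 0.00417 = $1,012.3092
Port Authority: $242,760 × 0.00503 = $1,221.0828
Total = $1,012.3092 + $1,221.0828 = $2,233.392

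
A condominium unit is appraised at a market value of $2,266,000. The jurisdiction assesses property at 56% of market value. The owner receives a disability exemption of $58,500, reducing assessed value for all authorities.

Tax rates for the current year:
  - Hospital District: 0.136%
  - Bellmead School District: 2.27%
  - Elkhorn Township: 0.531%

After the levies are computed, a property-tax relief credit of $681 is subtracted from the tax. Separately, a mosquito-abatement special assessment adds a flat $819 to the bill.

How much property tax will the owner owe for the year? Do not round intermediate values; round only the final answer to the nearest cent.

Assessed value = $2,266,000 × 0.56 = $1,268,960
Taxable value = $1,268,960 − $58,500 = $1,210,460
Hospital District: $1,210,460 × 0.00136 = $1,646.2256
Bellmead School District: $1,210,460 × 0.0227 = $27,477.442
Elkhorn Township: $1,210,460 × 0.00531 = $6,427.5426
Levies subtotal = $35,551.2102
After credit = $35,551.2102 − $681 = $34,870.2102
Total = $34,870.2102 + $819 = $35,689.2102

$35,689.21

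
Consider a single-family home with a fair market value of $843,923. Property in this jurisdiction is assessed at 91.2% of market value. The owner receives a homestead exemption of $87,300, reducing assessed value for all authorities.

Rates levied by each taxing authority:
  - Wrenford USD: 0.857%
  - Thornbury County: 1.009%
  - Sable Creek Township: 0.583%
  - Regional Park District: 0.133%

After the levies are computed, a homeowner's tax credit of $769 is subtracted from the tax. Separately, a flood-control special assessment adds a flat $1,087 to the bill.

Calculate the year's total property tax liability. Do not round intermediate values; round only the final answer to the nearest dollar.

$17,936

Assessed value = $843,923 × 0.912 = $769,657.776
Taxable value = $769,657.776 − $87,300 = $682,357.776
Wrenford USD: $682,357.776 × 0.00857 = $5,847.80614032
Thornbury County: $682,357.776 × 0.01009 = $6,884.98995984
Sable Creek Township: $682,357.776 × 0.00583 = $3,978.14583408
Regional Park District: $682,357.776 × 0.00133 = $907.53584208
Levies subtotal = $17,618.47777632
After credit = $17,618.47777632 − $769 = $16,849.47777632
Total = $16,849.47777632 + $1,087 = $17,936.47777632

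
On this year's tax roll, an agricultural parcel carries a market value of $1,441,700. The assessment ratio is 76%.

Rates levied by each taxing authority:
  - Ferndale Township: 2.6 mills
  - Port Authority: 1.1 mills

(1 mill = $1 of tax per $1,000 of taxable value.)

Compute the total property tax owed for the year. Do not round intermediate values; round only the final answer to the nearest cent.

$4,054.06

Assessed value = $1,441,700 × 0.76 = $1,095,692
Ferndale Township: $1,095,692 × 0.0026 = $2,848.7992
Port Authority: $1,095,692 × 0.0011 = $1,205.2612
Total = $2,848.7992 + $1,205.2612 = $4,054.0604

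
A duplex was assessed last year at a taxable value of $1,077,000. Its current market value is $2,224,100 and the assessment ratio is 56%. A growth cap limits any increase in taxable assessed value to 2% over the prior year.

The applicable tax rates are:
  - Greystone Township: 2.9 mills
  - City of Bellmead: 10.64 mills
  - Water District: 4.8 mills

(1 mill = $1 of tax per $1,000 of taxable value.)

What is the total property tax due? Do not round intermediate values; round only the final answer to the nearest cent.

$20,147.22

Uncapped assessed value = $2,224,100 × 0.56 = $1,245,496
Cap limit = $1,077,000 × 1.02 = $1,098,540
Taxable assessed value = min($1,245,496, $1,098,540) = $1,098,540 (cap binds)
Greystone Township: $1,098,540 × 0.0029 = $3,185.766
City of Bellmead: $1,098,540 × 0.01064 = $11,688.4656
Water District: $1,098,540 × 0.0048 = $5,272.992
Total = $20,147.2236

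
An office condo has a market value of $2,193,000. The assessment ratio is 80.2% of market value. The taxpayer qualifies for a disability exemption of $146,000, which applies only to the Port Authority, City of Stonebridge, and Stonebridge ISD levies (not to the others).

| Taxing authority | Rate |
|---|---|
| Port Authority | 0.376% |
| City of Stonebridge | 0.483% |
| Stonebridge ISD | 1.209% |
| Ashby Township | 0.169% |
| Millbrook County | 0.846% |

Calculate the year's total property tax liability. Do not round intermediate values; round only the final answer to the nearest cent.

Assessed value = $2,193,000 × 0.802 = $1,758,786
Port Authority: ($1,758,786 − $146,000) × 0.00376 = $1,612,786 × 0.00376 = $6,064.07536
City of Stonebridge: ($1,758,786 − $146,000) × 0.00483 = $1,612,786 × 0.00483 = $7,789.75638
Stonebridge ISD: ($1,758,786 − $146,000) × 0.01209 = $1,612,786 × 0.01209 = $19,498.58274
Ashby Township: $1,758,786 × 0.00169 = $2,972.34834
Millbrook County: $1,758,786 × 0.00846 = $14,879.32956
Total = $51,204.09238

$51,204.09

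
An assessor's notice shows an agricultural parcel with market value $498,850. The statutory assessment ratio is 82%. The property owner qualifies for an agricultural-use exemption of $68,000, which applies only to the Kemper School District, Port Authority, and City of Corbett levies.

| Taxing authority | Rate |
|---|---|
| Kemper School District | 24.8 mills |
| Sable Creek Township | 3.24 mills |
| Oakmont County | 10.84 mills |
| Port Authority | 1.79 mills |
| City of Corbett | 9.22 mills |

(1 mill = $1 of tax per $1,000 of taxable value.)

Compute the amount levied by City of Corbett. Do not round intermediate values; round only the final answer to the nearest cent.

$3,144.55

Assessed value = $498,850 × 0.82 = $409,057
City of Corbett taxable value = $409,057 − $68,000 = $341,057
City of Corbett levy = $341,057 × 0.00922 = $3,144.54554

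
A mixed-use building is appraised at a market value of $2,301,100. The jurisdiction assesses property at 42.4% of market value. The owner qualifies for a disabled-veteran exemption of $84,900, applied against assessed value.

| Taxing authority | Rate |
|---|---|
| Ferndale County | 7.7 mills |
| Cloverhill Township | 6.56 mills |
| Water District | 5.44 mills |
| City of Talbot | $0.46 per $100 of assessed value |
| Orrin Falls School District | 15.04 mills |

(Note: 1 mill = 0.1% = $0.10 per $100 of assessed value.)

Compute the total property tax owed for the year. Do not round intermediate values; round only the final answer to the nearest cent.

$35,042.75

Assessed value = $2,301,100 × 0.424 = $975,666.4
Taxable value = $975,666.4 − $84,900 = $890,766.4
Ferndale County: $890,766.4 × 0.0077 = $6,858.90128
Cloverhill Township: $890,766.4 × 0.00656 = $5,843.427584
Water District: $890,766.4 × 0.00544 = $4,845.769216
City of Talbot: $890,766.4 × 0.0046 = $4,097.52544
Orrin Falls School District: $890,766.4 × 0.01504 = $13,397.126656
Total = $35,042.750176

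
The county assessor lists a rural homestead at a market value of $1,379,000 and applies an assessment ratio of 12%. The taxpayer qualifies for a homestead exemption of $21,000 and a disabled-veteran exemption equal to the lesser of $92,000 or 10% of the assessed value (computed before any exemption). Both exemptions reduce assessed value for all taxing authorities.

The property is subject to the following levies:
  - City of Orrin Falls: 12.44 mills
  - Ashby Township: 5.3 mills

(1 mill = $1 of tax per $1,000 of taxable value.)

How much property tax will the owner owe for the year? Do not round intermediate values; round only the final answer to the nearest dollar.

$2,270

Assessed value = $1,379,000 × 0.12 = $165,480
Disabled-veteran exemption = min($92,000, 10% × $165,480) = min($92,000, $16,548) = $16,548 (percentage binds)
Taxable value = $165,480 − $21,000 − $16,548 = $127,932
City of Orrin Falls: $127,932 × 0.01244 = $1,591.47408
Ashby Township: $127,932 × 0.0053 = $678.0396
Total = $2,269.51368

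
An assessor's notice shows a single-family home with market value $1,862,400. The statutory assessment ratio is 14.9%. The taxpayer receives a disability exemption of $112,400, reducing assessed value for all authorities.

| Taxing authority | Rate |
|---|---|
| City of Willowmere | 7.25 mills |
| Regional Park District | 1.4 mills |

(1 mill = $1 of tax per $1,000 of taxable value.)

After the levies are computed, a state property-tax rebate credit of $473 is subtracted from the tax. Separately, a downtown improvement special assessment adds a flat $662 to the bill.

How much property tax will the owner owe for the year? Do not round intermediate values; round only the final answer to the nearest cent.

Assessed value = $1,862,400 × 0.149 = $277,497.6
Taxable value = $277,497.6 − $112,400 = $165,097.6
City of Willowmere: $165,097.6 × 0.00725 = $1,196.9576
Regional Park District: $165,097.6 × 0.0014 = $231.13664
Levies subtotal = $1,428.09424
After credit = $1,428.09424 − $473 = $955.09424
Total = $955.09424 + $662 = $1,617.09424

$1,617.09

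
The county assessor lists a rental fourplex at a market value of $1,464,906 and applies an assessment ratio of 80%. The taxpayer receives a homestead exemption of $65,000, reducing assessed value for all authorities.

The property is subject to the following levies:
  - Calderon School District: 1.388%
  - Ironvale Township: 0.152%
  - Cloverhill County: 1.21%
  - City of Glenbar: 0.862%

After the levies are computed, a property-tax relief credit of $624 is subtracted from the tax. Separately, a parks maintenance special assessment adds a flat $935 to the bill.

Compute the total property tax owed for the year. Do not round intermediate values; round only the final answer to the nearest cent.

Assessed value = $1,464,906 × 0.8 = $1,171,924.8
Taxable value = $1,171,924.8 − $65,000 = $1,106,924.8
Calderon School District: $1,106,924.8 × 0.01388 = $15,364.116224
Ironvale Township: $1,106,924.8 × 0.00152 = $1,682.525696
Cloverhill County: $1,106,924.8 × 0.0121 = $13,393.79008
City of Glenbar: $1,106,924.8 × 0.00862 = $9,541.691776
Levies subtotal = $39,982.123776
After credit = $39,982.123776 − $624 = $39,358.123776
Total = $39,358.123776 + $935 = $40,293.123776

$40,293.12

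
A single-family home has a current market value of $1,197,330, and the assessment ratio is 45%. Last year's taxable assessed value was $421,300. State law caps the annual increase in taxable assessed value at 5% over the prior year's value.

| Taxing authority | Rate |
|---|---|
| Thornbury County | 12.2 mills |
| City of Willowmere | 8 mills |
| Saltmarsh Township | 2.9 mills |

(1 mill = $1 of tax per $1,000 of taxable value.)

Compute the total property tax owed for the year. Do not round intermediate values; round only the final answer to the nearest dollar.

Uncapped assessed value = $1,197,330 × 0.45 = $538,798.5
Cap limit = $421,300 × 1.05 = $442,365
Taxable assessed value = min($538,798.5, $442,365) = $442,365 (cap binds)
Thornbury County: $442,365 × 0.0122 = $5,396.853
City of Willowmere: $442,365 × 0.008 = $3,538.92
Saltmarsh Township: $442,365 × 0.0029 = $1,282.8585
Total = $10,218.6315

$10,219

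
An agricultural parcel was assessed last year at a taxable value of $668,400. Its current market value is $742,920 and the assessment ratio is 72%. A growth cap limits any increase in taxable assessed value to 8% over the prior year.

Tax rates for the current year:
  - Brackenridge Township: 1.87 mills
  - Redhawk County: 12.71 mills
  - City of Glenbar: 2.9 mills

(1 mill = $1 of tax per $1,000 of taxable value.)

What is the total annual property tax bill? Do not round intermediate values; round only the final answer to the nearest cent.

$9,350.09

Uncapped assessed value = $742,920 × 0.72 = $534,902.4
Cap limit = $668,400 × 1.08 = $721,872
Taxable assessed value = min($534,902.4, $721,872) = $534,902.4 (cap does not bind)
Brackenridge Township: $534,902.4 × 0.00187 = $1,000.267488
Redhawk County: $534,902.4 × 0.01271 = $6,798.609504
City of Glenbar: $534,902.4 × 0.0029 = $1,551.21696
Total = $9,350.093952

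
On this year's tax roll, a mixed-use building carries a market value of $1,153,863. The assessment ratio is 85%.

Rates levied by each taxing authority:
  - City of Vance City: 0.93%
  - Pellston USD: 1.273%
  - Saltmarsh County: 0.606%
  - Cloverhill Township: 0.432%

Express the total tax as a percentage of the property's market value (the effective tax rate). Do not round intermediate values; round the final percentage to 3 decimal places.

Assessed value = $1,153,863 × 0.85 = $980,783.55
City of Vance City: $980,783.55 × 0.0093 = $9,121.287015
Pellston USD: $980,783.55 × 0.01273 = $12,485.3745915
Saltmarsh County: $980,783.55 × 0.00606 = $5,943.548313
Cloverhill Township: $980,783.55 × 0.00432 = $4,236.984936
Total tax = $31,787.1948555
Effective rate = $31,787.1948555 ÷ $1,153,863 = 2.755% of market value

2.755%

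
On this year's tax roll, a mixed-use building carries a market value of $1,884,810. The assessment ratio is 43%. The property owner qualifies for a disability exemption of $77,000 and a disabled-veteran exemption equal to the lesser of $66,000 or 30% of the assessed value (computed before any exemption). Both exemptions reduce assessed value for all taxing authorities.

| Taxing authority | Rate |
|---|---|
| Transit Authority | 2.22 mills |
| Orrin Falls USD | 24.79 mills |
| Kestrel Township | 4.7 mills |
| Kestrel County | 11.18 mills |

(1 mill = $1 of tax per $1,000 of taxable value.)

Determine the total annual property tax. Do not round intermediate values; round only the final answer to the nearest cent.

$28,627.72

Assessed value = $1,884,810 × 0.43 = $810,468.3
Disabled-veteran exemption = min($66,000, 30% × $810,468.3) = min($66,000, $243,140.49) = $66,000 (dollar cap binds)
Taxable value = $810,468.3 − $77,000 − $66,000 = $667,468.3
Transit Authority: $667,468.3 × 0.00222 = $1,481.779626
Orrin Falls USD: $667,468.3 × 0.02479 = $16,546.539157
Kestrel Township: $667,468.3 × 0.0047 = $3,137.10101
Kestrel County: $667,468.3 × 0.01118 = $7,462.295594
Total = $28,627.715387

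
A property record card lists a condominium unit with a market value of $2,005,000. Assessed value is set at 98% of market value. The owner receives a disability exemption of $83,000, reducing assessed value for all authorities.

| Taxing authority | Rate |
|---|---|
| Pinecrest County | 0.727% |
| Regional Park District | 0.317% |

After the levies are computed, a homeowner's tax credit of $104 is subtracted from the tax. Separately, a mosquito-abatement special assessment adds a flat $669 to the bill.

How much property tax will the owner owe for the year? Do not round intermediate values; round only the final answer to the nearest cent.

$20,212.04

Assessed value = $2,005,000 × 0.98 = $1,964,900
Taxable value = $1,964,900 − $83,000 = $1,881,900
Pinecrest County: $1,881,900 × 0.00727 = $13,681.413
Regional Park District: $1,881,900 × 0.00317 = $5,965.623
Levies subtotal = $19,647.036
After credit = $19,647.036 − $104 = $19,543.036
Total = $19,543.036 + $669 = $20,212.036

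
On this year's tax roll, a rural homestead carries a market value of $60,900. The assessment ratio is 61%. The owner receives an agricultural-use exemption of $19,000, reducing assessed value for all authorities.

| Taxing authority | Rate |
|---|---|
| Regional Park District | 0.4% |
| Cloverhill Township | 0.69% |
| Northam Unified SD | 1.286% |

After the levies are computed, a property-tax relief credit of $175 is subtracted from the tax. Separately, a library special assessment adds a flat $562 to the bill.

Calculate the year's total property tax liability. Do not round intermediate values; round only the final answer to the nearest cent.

$818.22

Assessed value = $60,900 × 0.61 = $37,149
Taxable value = $37,149 − $19,000 = $18,149
Regional Park District: $18,149 × 0.004 = $72.596
Cloverhill Township: $18,149 × 0.0069 = $125.2281
Northam Unified SD: $18,149 × 0.01286 = $233.39614
Levies subtotal = $431.22024
After credit = $431.22024 − $175 = $256.22024
Total = $256.22024 + $562 = $818.22024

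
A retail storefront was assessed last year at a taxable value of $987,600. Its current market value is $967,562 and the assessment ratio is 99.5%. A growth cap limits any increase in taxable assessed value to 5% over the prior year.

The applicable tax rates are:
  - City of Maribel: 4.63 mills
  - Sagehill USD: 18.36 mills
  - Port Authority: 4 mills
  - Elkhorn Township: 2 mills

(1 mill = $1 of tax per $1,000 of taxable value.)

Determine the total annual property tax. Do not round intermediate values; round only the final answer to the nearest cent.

Uncapped assessed value = $967,562 × 0.995 = $962,724.19
Cap limit = $987,600 × 1.05 = $1,036,980
Taxable assessed value = min($962,724.19, $1,036,980) = $962,724.19 (cap does not bind)
City of Maribel: $962,724.19 × 0.00463 = $4,457.4129997
Sagehill USD: $962,724.19 × 0.01836 = $17,675.6161284
Port Authority: $962,724.19 × 0.004 = $3,850.89676
Elkhorn Township: $962,724.19 × 0.002 = $1,925.44838
Total = $27,909.3742681

$27,909.37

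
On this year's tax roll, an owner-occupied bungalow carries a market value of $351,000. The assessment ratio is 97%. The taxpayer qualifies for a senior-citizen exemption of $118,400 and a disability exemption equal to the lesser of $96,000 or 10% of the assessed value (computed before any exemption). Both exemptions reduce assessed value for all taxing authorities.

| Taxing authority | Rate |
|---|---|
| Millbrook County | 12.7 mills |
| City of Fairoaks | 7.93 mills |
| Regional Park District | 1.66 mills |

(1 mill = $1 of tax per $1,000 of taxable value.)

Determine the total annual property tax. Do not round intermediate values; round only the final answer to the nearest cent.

$4,191.03

Assessed value = $351,000 × 0.97 = $340,470
Disability exemption = min($96,000, 10% × $340,470) = min($96,000, $34,047) = $34,047 (percentage binds)
Taxable value = $340,470 − $118,400 − $34,047 = $188,023
Millbrook County: $188,023 × 0.0127 = $2,387.8921
City of Fairoaks: $188,023 × 0.00793 = $1,491.02239
Regional Park District: $188,023 × 0.00166 = $312.11818
Total = $4,191.03267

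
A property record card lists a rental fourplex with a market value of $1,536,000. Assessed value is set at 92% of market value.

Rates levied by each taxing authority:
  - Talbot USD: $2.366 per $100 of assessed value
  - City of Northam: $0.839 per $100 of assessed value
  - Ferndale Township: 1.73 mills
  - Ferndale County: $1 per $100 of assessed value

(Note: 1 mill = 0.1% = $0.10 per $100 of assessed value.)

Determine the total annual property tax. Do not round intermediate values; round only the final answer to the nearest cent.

Assessed value = $1,536,000 × 0.92 = $1,413,120
Talbot USD: $1,413,120 × 0.02366 = $33,434.4192
City of Northam: $1,413,120 × 0.00839 = $11,856.0768
Ferndale Township: $1,413,120 × 0.00173 = $2,444.6976
Ferndale County: $1,413,120 × 0.01 = $14,131.2
Total = $61,866.3936

$61,866.39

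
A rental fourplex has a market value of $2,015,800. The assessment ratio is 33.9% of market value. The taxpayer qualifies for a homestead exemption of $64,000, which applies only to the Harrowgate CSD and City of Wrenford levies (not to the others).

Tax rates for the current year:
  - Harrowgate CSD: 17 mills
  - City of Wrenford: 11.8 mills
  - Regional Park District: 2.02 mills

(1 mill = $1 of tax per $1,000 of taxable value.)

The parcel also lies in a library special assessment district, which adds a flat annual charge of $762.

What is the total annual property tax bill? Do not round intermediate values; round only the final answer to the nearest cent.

Assessed value = $2,015,800 × 0.339 = $683,356.2
Harrowgate CSD: ($683,356.2 − $64,000) × 0.017 = $619,356.2 × 0.017 = $10,529.0554
City of Wrenford: ($683,356.2 − $64,000) × 0.0118 = $619,356.2 × 0.0118 = $7,308.40316
Regional Park District: $683,356.2 × 0.00202 = $1,380.379524
Levies subtotal = $19,217.838084
Total = $19,217.838084 + $762 = $19,979.838084

$19,979.84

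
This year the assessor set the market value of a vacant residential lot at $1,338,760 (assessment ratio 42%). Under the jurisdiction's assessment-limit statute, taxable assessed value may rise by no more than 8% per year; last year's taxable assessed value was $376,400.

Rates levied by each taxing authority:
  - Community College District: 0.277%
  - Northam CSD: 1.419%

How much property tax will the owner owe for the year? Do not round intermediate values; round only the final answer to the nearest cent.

Uncapped assessed value = $1,338,760 × 0.42 = $562,279.2
Cap limit = $376,400 × 1.08 = $406,512
Taxable assessed value = min($562,279.2, $406,512) = $406,512 (cap binds)
Community College District: $406,512 × 0.00277 = $1,126.03824
Northam CSD: $406,512 × 0.01419 = $5,768.40528
Total = $6,894.44352

$6,894.44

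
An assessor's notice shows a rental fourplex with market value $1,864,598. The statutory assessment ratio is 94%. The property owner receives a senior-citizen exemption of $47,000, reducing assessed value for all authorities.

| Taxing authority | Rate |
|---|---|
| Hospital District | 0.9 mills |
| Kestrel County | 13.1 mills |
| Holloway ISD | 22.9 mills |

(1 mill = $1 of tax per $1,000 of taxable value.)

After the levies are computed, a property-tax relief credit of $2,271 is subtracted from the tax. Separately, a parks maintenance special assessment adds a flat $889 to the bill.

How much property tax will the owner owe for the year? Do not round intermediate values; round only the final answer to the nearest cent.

Assessed value = $1,864,598 × 0.94 = $1,752,722.12
Taxable value = $1,752,722.12 − $47,000 = $1,705,722.12
Hospital District: $1,705,722.12 × 0.0009 = $1,535.149908
Kestrel County: $1,705,722.12 × 0.0131 = $22,344.959772
Holloway ISD: $1,705,722.12 × 0.0229 = $39,061.036548
Levies subtotal = $62,941.146228
After credit = $62,941.146228 − $2,271 = $60,670.146228
Total = $60,670.146228 + $889 = $61,559.146228

$61,559.15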